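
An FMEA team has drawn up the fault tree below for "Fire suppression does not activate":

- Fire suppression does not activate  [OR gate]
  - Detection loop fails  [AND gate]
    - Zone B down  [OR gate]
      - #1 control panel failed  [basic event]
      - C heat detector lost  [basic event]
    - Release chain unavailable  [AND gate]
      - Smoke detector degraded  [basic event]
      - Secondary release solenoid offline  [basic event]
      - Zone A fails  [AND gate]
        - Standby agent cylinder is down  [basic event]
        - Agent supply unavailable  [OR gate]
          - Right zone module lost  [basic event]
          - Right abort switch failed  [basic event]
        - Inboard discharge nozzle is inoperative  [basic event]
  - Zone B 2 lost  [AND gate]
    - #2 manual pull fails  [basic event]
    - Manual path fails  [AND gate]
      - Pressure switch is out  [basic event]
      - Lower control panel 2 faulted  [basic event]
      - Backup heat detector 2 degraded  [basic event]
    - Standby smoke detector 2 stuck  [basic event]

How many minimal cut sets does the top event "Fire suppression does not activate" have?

5

Zone B down [OR]: union of children's cut sets → 2 cut set(s).
Agent supply unavailable [OR]: union of children's cut sets → 2 cut set(s).
Zone A fails [AND]: one cut set from each child combined → 1 × 2 × 1 = 2 cut set(s).
Release chain unavailable [AND]: one cut set from each child combined → 1 × 1 × 2 = 2 cut set(s).
Detection loop fails [AND]: one cut set from each child combined → 2 × 2 = 4 cut set(s).
Manual path fails [AND]: one cut set from each child combined → 1 × 1 × 1 = 1 cut set(s).
Zone B 2 lost [AND]: one cut set from each child combined → 1 × 1 × 1 = 1 cut set(s).
Fire suppression does not activate [OR]: union of children's cut sets → 5 cut set(s).
Minimal cut sets: {#1 control panel failed, Inboard discharge nozzle is inoperative, Right zone module lost, Secondary release solenoid offline, Smoke detector degraded, Standby agent cylinder is down}; {#1 control panel failed, Inboard discharge nozzle is inoperative, Right abort switch failed, Secondary release solenoid offline, Smoke detector degraded, Standby agent cylinder is down}; {C heat detector lost, Inboard discharge nozzle is inoperative, Right zone module lost, Secondary release solenoid offline, Smoke detector degraded, Standby agent cylinder is down}; {C heat detector lost, Inboard discharge nozzle is inoperative, Right abort switch failed, Secondary release solenoid offline, Smoke detector degraded, Standby agent cylinder is down}; {#2 manual pull fails, Backup heat detector 2 degraded, Lower control panel 2 faulted, Pressure switch is out, Standby smoke detector 2 stuck}.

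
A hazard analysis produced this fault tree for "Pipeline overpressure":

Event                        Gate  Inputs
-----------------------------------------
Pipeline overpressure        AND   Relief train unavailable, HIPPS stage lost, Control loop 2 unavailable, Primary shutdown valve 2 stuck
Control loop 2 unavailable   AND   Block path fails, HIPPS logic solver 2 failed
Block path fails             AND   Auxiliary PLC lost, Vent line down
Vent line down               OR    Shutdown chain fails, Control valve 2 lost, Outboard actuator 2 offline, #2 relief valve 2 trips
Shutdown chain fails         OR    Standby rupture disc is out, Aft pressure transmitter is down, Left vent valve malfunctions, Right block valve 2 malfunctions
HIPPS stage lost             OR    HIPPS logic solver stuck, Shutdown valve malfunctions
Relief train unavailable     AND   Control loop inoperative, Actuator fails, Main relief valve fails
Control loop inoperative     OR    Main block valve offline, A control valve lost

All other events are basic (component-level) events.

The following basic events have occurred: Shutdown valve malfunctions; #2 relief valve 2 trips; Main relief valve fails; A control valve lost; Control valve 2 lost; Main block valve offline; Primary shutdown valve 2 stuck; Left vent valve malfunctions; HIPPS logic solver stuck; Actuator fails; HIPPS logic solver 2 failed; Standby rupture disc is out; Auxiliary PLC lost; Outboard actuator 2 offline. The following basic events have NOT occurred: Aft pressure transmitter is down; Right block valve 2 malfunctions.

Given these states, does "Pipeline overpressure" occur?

Yes

Control loop inoperative [OR]: Main block valve offline=occurs, A control valve lost=occurs → at least one input occurs → occurs.
Relief train unavailable [AND]: Control loop inoperative=occurs, Actuator fails=occurs, Main relief valve fails=occurs → all inputs occur → occurs.
HIPPS stage lost [OR]: HIPPS logic solver stuck=occurs, Shutdown valve malfunctions=occurs → at least one input occurs → occurs.
Shutdown chain fails [OR]: Standby rupture disc is out=occurs, Aft pressure transmitter is down=not, Left vent valve malfunctions=occurs, Right block valve 2 malfunctions=not → at least one input occurs → occurs.
Vent line down [OR]: Shutdown chain fails=occurs, Control valve 2 lost=occurs, Outboard actuator 2 offline=occurs, #2 relief valve 2 trips=occurs → at least one input occurs → occurs.
Block path fails [AND]: Auxiliary PLC lost=occurs, Vent line down=occurs → all inputs occur → occurs.
Control loop 2 unavailable [AND]: Block path fails=occurs, HIPPS logic solver 2 failed=occurs → all inputs occur → occurs.
Pipeline overpressure [AND]: Relief train unavailable=occurs, HIPPS stage lost=occurs, Control loop 2 unavailable=occurs, Primary shutdown valve 2 stuck=occurs → all inputs occur → occurs.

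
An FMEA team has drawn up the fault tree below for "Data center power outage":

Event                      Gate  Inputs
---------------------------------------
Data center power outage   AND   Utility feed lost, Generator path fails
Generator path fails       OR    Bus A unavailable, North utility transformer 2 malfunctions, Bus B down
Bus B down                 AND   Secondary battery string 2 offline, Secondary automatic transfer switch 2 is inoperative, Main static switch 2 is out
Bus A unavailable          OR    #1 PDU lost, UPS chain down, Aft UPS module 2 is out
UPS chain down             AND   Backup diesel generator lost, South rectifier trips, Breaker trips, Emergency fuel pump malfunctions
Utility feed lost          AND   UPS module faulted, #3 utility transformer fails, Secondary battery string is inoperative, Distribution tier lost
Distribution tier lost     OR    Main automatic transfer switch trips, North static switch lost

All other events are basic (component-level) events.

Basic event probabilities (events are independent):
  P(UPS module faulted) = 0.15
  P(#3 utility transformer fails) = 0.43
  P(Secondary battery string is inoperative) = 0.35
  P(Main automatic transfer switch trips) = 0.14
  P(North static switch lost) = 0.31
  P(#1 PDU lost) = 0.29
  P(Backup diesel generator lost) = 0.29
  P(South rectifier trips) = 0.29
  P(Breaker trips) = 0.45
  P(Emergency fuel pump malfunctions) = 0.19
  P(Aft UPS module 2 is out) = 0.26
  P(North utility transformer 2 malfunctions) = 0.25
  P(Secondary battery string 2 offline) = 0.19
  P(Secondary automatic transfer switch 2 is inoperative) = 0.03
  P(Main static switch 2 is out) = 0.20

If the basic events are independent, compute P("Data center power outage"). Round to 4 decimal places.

P(Distribution tier lost) [OR] = 1 − (1−0.14) × (1−0.31) = 0.406600
P(Utility feed lost) [AND] = 0.15 × 0.43 × 0.35 × 0.406600 = 0.009179
P(UPS chain down) [AND] = 0.29 × 0.29 × 0.45 × 0.19 = 0.007191
P(Bus A unavailable) [OR] = 1 − (1−0.29) × (1−0.007191) × (1−0.26) = 0.478378
P(Bus B down) [AND] = 0.19 × 0.03 × 0.20 = 0.001140
P(Generator path fails) [OR] = 1 − (1−0.478378) × (1−0.25) × (1−0.001140) = 0.609229
P(Data center power outage) [AND] = 0.009179 × 0.609229 = 0.005592
Rounded to 4 decimal places: P(Data center power outage) ≈ 0.0056.

0.0056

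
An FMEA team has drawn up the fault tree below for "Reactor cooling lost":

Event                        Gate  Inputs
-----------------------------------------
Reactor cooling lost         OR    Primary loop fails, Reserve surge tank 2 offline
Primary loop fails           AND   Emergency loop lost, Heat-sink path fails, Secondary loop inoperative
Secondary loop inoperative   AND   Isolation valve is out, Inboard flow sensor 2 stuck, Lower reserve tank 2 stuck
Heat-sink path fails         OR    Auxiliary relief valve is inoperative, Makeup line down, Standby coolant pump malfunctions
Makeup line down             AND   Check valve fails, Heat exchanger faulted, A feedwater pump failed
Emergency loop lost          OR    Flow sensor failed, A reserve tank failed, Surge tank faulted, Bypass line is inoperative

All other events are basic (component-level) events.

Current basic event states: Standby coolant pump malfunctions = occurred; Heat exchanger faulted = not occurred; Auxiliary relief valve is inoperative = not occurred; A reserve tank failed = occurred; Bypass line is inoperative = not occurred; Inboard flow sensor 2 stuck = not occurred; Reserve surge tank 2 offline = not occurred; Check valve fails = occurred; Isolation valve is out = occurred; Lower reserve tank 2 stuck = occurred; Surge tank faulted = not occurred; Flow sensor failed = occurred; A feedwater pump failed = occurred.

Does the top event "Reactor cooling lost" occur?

No

Emergency loop lost [OR]: Flow sensor failed=occurs, A reserve tank failed=occurs, Surge tank faulted=not, Bypass line is inoperative=not → at least one input occurs → occurs.
Makeup line down [AND]: Check valve fails=occurs, Heat exchanger faulted=not, A feedwater pump failed=occurs → not all inputs occur → does not occur.
Heat-sink path fails [OR]: Auxiliary relief valve is inoperative=not, Makeup line down=not, Standby coolant pump malfunctions=occurs → at least one input occurs → occurs.
Secondary loop inoperative [AND]: Isolation valve is out=occurs, Inboard flow sensor 2 stuck=not, Lower reserve tank 2 stuck=occurs → not all inputs occur → does not occur.
Primary loop fails [AND]: Emergency loop lost=occurs, Heat-sink path fails=occurs, Secondary loop inoperative=not → not all inputs occur → does not occur.
Reactor cooling lost [OR]: Primary loop fails=not, Reserve surge tank 2 offline=not → no input occurs → does not occur.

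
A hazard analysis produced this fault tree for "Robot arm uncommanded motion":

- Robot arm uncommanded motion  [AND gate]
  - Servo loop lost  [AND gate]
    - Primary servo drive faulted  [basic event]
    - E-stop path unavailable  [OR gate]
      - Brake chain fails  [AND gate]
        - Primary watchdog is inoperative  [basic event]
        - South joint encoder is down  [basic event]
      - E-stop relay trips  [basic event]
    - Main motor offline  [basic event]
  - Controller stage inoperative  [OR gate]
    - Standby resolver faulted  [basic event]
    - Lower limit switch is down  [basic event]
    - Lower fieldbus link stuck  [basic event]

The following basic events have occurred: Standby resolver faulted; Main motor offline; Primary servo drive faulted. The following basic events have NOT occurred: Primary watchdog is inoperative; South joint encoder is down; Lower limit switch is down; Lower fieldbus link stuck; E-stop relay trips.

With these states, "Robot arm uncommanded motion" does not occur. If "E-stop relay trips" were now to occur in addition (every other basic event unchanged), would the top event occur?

Yes

Counterfactual: set "E-stop relay trips" to occurred.
Brake chain fails [AND]: Primary watchdog is inoperative=not, South joint encoder is down=not → not all inputs occur → does not occur.
E-stop path unavailable [OR]: Brake chain fails=not, E-stop relay trips=occurs → at least one input occurs → occurs.
Servo loop lost [AND]: Primary servo drive faulted=occurs, E-stop path unavailable=occurs, Main motor offline=occurs → all inputs occur → occurs.
Controller stage inoperative [OR]: Standby resolver faulted=occurs, Lower limit switch is down=not, Lower fieldbus link stuck=not → at least one input occurs → occurs.
Robot arm uncommanded motion [AND]: Servo loop lost=occurs, Controller stage inoperative=occurs → all inputs occur → occurs.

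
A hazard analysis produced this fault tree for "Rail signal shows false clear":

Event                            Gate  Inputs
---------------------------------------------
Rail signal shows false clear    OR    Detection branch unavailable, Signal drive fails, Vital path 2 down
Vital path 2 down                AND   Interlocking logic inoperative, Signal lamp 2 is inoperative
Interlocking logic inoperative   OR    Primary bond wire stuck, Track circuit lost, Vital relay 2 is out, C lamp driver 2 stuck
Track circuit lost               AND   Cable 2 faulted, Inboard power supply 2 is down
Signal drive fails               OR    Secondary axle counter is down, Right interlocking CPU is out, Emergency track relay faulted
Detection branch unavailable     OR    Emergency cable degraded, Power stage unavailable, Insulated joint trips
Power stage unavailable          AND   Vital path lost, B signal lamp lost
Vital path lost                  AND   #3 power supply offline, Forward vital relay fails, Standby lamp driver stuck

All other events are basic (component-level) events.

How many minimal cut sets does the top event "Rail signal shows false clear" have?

Vital path lost [AND]: one cut set from each child combined → 1 × 1 × 1 = 1 cut set(s).
Power stage unavailable [AND]: one cut set from each child combined → 1 × 1 = 1 cut set(s).
Detection branch unavailable [OR]: union of children's cut sets → 3 cut set(s).
Signal drive fails [OR]: union of children's cut sets → 3 cut set(s).
Track circuit lost [AND]: one cut set from each child combined → 1 × 1 = 1 cut set(s).
Interlocking logic inoperative [OR]: union of children's cut sets → 4 cut set(s).
Vital path 2 down [AND]: one cut set from each child combined → 4 × 1 = 4 cut set(s).
Rail signal shows false clear [OR]: union of children's cut sets → 10 cut set(s).
Minimal cut sets: {Emergency cable degraded}; {#3 power supply offline, B signal lamp lost, Forward vital relay fails, Standby lamp driver stuck}; {Insulated joint trips}; {Secondary axle counter is down}; {Right interlocking CPU is out}; {Emergency track relay faulted}; {Primary bond wire stuck, Signal lamp 2 is inoperative}; {Cable 2 faulted, Inboard power supply 2 is down, Signal lamp 2 is inoperative}; {Signal lamp 2 is inoperative, Vital relay 2 is out}; {C lamp driver 2 stuck, Signal lamp 2 is inoperative}.

10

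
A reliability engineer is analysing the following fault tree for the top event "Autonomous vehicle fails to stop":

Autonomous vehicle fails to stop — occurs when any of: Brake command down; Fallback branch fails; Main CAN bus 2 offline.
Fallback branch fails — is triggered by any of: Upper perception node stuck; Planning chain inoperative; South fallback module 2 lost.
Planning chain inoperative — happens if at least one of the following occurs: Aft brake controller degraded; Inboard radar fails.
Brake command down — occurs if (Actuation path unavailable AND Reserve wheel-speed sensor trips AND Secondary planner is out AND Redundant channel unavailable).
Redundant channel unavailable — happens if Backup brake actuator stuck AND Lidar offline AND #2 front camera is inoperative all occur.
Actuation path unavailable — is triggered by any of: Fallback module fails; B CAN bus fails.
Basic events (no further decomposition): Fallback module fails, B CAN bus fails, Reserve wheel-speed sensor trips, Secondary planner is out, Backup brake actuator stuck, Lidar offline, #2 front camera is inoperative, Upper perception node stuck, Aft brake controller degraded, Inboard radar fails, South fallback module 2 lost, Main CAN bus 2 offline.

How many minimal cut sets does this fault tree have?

Actuation path unavailable [OR]: union of children's cut sets → 2 cut set(s).
Redundant channel unavailable [AND]: one cut set from each child combined → 1 × 1 × 1 = 1 cut set(s).
Brake command down [AND]: one cut set from each child combined → 2 × 1 × 1 × 1 = 2 cut set(s).
Planning chain inoperative [OR]: union of children's cut sets → 2 cut set(s).
Fallback branch fails [OR]: union of children's cut sets → 4 cut set(s).
Autonomous vehicle fails to stop [OR]: union of children's cut sets → 7 cut set(s).
Minimal cut sets: {#2 front camera is inoperative, Backup brake actuator stuck, Fallback module fails, Lidar offline, Reserve wheel-speed sensor trips, Secondary planner is out}; {#2 front camera is inoperative, B CAN bus fails, Backup brake actuator stuck, Lidar offline, Reserve wheel-speed sensor trips, Secondary planner is out}; {Upper perception node stuck}; {Aft brake controller degraded}; {Inboard radar fails}; {South fallback module 2 lost}; {Main CAN bus 2 offline}.

7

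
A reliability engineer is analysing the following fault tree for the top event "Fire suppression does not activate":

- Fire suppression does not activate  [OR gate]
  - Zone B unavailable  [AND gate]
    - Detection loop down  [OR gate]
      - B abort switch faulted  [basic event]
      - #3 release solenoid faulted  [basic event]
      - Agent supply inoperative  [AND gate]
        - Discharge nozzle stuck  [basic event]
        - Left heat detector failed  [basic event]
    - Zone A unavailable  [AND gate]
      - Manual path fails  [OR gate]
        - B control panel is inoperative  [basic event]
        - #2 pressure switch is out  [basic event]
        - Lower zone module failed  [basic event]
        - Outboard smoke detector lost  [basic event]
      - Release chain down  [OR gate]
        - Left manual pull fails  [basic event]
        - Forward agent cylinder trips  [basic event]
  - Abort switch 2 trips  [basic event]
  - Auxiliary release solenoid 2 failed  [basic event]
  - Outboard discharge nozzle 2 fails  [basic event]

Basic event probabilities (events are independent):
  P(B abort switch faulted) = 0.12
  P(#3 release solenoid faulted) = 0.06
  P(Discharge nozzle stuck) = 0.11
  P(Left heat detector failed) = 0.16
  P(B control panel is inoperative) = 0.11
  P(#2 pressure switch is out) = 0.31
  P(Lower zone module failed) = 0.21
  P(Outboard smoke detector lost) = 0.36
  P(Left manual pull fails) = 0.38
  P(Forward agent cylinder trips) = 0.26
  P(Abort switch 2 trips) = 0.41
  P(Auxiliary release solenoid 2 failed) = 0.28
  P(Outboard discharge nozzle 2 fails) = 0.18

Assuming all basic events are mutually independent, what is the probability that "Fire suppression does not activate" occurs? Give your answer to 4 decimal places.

P(Agent supply inoperative) [AND] = 0.11 × 0.16 = 0.017600
P(Detection loop down) [OR] = 1 − (1−0.12) × (1−0.06) × (1−0.017600) = 0.187359
P(Manual path fails) [OR] = 1 − (1−0.11) × (1−0.31) × (1−0.21) × (1−0.36) = 0.689511
P(Release chain down) [OR] = 1 − (1−0.38) × (1−0.26) = 0.541200
P(Zone A unavailable) [AND] = 0.689511 × 0.541200 = 0.373163
P(Zone B unavailable) [AND] = 0.187359 × 0.373163 = 0.069915
P(Fire suppression does not activate) [OR] = 1 − (1−0.069915) × (1−0.41) × (1−0.28) × (1−0.18) = 0.676018
Rounded to 4 decimal places: P(Fire suppression does not activate) ≈ 0.6760.

0.6760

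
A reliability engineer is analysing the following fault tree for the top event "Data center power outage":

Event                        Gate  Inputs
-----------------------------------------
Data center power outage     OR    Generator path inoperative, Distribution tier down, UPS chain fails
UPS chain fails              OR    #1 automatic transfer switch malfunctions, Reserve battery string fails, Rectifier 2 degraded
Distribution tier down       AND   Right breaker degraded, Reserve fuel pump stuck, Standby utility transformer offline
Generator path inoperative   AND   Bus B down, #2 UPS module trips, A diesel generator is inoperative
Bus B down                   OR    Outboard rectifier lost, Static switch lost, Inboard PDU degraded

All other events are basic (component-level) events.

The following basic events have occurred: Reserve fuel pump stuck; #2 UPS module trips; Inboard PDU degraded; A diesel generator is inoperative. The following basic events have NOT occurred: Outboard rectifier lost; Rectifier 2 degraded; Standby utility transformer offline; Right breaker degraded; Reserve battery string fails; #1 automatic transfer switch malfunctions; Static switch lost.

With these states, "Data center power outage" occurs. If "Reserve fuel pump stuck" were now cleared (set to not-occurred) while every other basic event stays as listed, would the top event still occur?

Counterfactual: set "Reserve fuel pump stuck" to not occurred.
Bus B down [OR]: Outboard rectifier lost=not, Static switch lost=not, Inboard PDU degraded=occurs → at least one input occurs → occurs.
Generator path inoperative [AND]: Bus B down=occurs, #2 UPS module trips=occurs, A diesel generator is inoperative=occurs → all inputs occur → occurs.
Distribution tier down [AND]: Right breaker degraded=not, Reserve fuel pump stuck=not, Standby utility transformer offline=not → not all inputs occur → does not occur.
UPS chain fails [OR]: #1 automatic transfer switch malfunctions=not, Reserve battery string fails=not, Rectifier 2 degraded=not → no input occurs → does not occur.
Data center power outage [OR]: Generator path inoperative=occurs, Distribution tier down=not, UPS chain fails=not → at least one input occurs → occurs.

Yes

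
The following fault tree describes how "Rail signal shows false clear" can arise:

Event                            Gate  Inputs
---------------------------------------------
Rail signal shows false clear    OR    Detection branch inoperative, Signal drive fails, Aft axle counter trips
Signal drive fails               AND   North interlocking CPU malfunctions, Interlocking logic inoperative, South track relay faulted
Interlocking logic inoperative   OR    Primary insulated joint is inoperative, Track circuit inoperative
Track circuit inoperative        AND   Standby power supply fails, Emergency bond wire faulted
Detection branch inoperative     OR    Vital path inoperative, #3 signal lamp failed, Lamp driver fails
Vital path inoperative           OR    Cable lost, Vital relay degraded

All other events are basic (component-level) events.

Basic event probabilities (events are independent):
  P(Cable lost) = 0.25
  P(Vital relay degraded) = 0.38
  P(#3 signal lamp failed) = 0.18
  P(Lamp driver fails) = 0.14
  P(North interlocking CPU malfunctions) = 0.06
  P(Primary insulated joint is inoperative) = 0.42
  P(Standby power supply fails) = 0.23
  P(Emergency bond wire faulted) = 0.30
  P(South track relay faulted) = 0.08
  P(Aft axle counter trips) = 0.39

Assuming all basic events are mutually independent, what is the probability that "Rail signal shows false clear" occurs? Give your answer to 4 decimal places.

0.8004

P(Vital path inoperative) [OR] = 1 − (1−0.25) × (1−0.38) = 0.535000
P(Detection branch inoperative) [OR] = 1 − (1−0.535000) × (1−0.18) × (1−0.14) = 0.672082
P(Track circuit inoperative) [AND] = 0.23 × 0.30 = 0.069000
P(Interlocking logic inoperative) [OR] = 1 − (1−0.42) × (1−0.069000) = 0.460020
P(Signal drive fails) [AND] = 0.06 × 0.460020 × 0.08 = 0.002208
P(Rail signal shows false clear) [OR] = 1 − (1−0.672082) × (1−0.002208) × (1−0.39) = 0.800412
Rounded to 4 decimal places: P(Rail signal shows false clear) ≈ 0.8004.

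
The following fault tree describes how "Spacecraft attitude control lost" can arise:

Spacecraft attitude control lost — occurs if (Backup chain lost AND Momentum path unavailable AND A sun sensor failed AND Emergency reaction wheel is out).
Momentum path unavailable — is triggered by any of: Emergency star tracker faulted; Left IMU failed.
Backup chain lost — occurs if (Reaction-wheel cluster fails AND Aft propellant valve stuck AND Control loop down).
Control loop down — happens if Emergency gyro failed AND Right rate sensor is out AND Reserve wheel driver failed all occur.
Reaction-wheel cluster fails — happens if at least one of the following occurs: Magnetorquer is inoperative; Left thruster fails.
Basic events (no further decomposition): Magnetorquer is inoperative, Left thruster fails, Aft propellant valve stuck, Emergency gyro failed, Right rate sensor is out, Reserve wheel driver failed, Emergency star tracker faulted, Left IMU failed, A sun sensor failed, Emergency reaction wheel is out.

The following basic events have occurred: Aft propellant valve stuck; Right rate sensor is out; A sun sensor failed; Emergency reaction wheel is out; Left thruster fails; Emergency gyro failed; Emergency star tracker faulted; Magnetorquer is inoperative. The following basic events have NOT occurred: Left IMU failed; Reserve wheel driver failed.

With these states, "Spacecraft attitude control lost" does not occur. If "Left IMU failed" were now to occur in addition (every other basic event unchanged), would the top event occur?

Counterfactual: set "Left IMU failed" to occurred.
Reaction-wheel cluster fails [OR]: Magnetorquer is inoperative=occurs, Left thruster fails=occurs → at least one input occurs → occurs.
Control loop down [AND]: Emergency gyro failed=occurs, Right rate sensor is out=occurs, Reserve wheel driver failed=not → not all inputs occur → does not occur.
Backup chain lost [AND]: Reaction-wheel cluster fails=occurs, Aft propellant valve stuck=occurs, Control loop down=not → not all inputs occur → does not occur.
Momentum path unavailable [OR]: Emergency star tracker faulted=occurs, Left IMU failed=occurs → at least one input occurs → occurs.
Spacecraft attitude control lost [AND]: Backup chain lost=not, Momentum path unavailable=occurs, A sun sensor failed=occurs, Emergency reaction wheel is out=occurs → not all inputs occur → does not occur.

No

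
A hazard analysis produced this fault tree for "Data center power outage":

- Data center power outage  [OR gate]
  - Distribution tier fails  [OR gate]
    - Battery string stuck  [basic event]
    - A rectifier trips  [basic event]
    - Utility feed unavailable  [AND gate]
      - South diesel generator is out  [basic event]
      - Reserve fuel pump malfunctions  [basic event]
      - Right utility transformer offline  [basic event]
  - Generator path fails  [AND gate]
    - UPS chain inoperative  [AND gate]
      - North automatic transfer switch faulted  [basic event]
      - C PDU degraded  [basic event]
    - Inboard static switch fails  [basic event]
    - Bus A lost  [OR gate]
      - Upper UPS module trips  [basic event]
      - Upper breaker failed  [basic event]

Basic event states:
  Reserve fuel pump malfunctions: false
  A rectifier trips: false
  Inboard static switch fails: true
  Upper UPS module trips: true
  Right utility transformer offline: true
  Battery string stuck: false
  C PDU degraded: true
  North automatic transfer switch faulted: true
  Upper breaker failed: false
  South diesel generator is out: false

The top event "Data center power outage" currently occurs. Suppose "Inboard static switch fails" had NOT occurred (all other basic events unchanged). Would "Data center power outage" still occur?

Counterfactual: set "Inboard static switch fails" to not occurred.
Utility feed unavailable [AND]: South diesel generator is out=not, Reserve fuel pump malfunctions=not, Right utility transformer offline=occurs → not all inputs occur → does not occur.
Distribution tier fails [OR]: Battery string stuck=not, A rectifier trips=not, Utility feed unavailable=not → no input occurs → does not occur.
UPS chain inoperative [AND]: North automatic transfer switch faulted=occurs, C PDU degraded=occurs → all inputs occur → occurs.
Bus A lost [OR]: Upper UPS module trips=occurs, Upper breaker failed=not → at least one input occurs → occurs.
Generator path fails [AND]: UPS chain inoperative=occurs, Inboard static switch fails=not, Bus A lost=occurs → not all inputs occur → does not occur.
Data center power outage [OR]: Distribution tier fails=not, Generator path fails=not → no input occurs → does not occur.

No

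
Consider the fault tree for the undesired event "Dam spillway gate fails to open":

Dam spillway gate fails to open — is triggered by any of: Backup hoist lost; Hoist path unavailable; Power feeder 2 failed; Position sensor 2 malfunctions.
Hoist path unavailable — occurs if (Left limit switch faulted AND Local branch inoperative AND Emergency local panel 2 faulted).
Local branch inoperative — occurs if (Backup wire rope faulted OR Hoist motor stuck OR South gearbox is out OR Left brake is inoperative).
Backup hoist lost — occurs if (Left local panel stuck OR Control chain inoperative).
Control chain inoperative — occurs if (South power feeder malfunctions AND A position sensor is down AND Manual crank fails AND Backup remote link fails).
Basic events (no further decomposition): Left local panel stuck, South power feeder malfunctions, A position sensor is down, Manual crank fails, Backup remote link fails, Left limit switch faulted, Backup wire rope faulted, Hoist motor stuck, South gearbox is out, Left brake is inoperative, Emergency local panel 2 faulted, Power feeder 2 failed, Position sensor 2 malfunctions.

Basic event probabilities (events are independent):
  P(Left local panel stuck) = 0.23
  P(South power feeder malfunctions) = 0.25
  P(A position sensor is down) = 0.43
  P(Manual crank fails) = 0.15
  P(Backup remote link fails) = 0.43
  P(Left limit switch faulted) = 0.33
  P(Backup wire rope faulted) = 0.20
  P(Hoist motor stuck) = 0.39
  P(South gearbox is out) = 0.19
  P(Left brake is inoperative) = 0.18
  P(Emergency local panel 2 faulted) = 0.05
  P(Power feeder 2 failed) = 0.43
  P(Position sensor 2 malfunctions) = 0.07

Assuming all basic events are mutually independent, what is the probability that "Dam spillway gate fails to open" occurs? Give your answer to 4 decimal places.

0.5992

P(Control chain inoperative) [AND] = 0.25 × 0.43 × 0.15 × 0.43 = 0.006934
P(Backup hoist lost) [OR] = 1 − (1−0.23) × (1−0.006934) = 0.235339
P(Local branch inoperative) [OR] = 1 − (1−0.20) × (1−0.39) × (1−0.19) × (1−0.18) = 0.675870
P(Hoist path unavailable) [AND] = 0.33 × 0.675870 × 0.05 = 0.011152
P(Dam spillway gate fails to open) [OR] = 1 − (1−0.235339) × (1−0.011152) × (1−0.43) × (1−0.07) = 0.599174
Rounded to 4 decimal places: P(Dam spillway gate fails to open) ≈ 0.5992.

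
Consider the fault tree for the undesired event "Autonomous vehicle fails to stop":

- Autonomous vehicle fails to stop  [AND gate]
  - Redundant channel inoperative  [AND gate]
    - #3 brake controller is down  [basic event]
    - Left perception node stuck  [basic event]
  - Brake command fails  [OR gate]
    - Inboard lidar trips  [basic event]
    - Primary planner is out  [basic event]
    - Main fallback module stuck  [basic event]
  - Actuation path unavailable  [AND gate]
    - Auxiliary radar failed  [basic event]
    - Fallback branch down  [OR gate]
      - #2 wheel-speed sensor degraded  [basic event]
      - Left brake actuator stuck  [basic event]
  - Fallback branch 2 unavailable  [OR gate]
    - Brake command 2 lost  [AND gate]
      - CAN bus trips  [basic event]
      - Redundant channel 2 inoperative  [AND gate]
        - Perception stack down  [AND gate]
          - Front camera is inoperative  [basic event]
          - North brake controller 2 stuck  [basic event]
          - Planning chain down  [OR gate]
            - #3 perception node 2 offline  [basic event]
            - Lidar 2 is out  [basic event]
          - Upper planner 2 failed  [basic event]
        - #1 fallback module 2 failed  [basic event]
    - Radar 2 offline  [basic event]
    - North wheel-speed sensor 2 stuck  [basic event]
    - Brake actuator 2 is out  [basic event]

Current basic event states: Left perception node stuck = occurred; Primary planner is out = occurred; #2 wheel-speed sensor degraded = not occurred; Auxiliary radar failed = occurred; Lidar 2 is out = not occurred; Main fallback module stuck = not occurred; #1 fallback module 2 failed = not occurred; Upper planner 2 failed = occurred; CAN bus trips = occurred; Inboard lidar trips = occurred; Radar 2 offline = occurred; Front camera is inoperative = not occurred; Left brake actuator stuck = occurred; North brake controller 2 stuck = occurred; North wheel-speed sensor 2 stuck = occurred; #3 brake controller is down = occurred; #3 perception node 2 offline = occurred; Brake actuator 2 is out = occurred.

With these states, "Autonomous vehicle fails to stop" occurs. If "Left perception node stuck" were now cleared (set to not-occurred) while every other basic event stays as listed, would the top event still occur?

No

Counterfactual: set "Left perception node stuck" to not occurred.
Redundant channel inoperative [AND]: #3 brake controller is down=occurs, Left perception node stuck=not → not all inputs occur → does not occur.
Brake command fails [OR]: Inboard lidar trips=occurs, Primary planner is out=occurs, Main fallback module stuck=not → at least one input occurs → occurs.
Fallback branch down [OR]: #2 wheel-speed sensor degraded=not, Left brake actuator stuck=occurs → at least one input occurs → occurs.
Actuation path unavailable [AND]: Auxiliary radar failed=occurs, Fallback branch down=occurs → all inputs occur → occurs.
Planning chain down [OR]: #3 perception node 2 offline=occurs, Lidar 2 is out=not → at least one input occurs → occurs.
Perception stack down [AND]: Front camera is inoperative=not, North brake controller 2 stuck=occurs, Planning chain down=occurs, Upper planner 2 failed=occurs → not all inputs occur → does not occur.
Redundant channel 2 inoperative [AND]: Perception stack down=not, #1 fallback module 2 failed=not → not all inputs occur → does not occur.
Brake command 2 lost [AND]: CAN bus trips=occurs, Redundant channel 2 inoperative=not → not all inputs occur → does not occur.
Fallback branch 2 unavailable [OR]: Brake command 2 lost=not, Radar 2 offline=occurs, North wheel-speed sensor 2 stuck=occurs, Brake actuator 2 is out=occurs → at least one input occurs → occurs.
Autonomous vehicle fails to stop [AND]: Redundant channel inoperative=not, Brake command fails=occurs, Actuation path unavailable=occurs, Fallback branch 2 unavailable=occurs → not all inputs occur → does not occur.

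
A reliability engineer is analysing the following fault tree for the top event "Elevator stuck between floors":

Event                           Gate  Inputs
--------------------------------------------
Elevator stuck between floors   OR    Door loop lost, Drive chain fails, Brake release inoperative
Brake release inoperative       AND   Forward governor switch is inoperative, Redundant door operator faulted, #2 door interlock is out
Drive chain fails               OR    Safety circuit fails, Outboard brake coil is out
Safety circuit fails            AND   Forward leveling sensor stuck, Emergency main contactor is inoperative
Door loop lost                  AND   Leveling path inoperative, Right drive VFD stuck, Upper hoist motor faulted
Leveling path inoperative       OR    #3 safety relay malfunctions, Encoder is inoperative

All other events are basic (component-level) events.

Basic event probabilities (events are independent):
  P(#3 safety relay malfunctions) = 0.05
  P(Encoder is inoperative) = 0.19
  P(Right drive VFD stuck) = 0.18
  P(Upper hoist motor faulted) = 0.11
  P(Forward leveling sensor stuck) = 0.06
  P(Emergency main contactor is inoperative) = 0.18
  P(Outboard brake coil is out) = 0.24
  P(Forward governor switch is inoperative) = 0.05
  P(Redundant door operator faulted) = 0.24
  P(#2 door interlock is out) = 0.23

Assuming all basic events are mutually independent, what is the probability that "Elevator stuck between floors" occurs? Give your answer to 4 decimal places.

0.2537

P(Leveling path inoperative) [OR] = 1 − (1−0.05) × (1−0.19) = 0.230500
P(Door loop lost) [AND] = 0.230500 × 0.18 × 0.11 = 0.004564
P(Safety circuit fails) [AND] = 0.06 × 0.18 = 0.010800
P(Drive chain fails) [OR] = 1 − (1−0.010800) × (1−0.24) = 0.248208
P(Brake release inoperative) [AND] = 0.05 × 0.24 × 0.23 = 0.002760
P(Elevator stuck between floors) [OR] = 1 − (1−0.004564) × (1−0.248208) × (1−0.002760) = 0.253705
Rounded to 4 decimal places: P(Elevator stuck between floors) ≈ 0.2537.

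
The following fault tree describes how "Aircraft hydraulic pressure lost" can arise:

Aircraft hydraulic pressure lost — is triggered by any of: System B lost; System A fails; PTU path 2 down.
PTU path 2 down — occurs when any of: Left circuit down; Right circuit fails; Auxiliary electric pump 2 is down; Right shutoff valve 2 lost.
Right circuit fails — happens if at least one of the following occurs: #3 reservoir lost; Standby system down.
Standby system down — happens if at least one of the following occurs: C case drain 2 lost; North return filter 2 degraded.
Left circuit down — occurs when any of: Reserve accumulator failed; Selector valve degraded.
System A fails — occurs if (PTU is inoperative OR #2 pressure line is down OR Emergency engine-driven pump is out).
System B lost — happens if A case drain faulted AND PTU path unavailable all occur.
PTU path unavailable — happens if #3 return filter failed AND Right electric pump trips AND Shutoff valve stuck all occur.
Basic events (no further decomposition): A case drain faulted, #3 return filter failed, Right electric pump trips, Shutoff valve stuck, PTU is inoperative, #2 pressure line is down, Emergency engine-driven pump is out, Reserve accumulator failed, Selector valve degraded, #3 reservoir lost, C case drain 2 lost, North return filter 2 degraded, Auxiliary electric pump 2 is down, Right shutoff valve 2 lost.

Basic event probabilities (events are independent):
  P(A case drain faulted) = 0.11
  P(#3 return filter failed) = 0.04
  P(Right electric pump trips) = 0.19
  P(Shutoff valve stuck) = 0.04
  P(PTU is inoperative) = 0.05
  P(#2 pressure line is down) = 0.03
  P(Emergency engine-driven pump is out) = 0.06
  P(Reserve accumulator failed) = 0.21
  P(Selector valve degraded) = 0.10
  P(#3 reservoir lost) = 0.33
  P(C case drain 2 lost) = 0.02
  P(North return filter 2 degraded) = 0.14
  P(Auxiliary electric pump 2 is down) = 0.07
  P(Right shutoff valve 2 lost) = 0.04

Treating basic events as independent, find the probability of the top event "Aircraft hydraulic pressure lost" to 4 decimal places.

P(PTU path unavailable) [AND] = 0.04 × 0.19 × 0.04 = 0.000304
P(System B lost) [AND] = 0.11 × 0.000304 = 0.000033
P(System A fails) [OR] = 1 − (1−0.05) × (1−0.03) × (1−0.06) = 0.133790
P(Left circuit down) [OR] = 1 − (1−0.21) × (1−0.10) = 0.289000
P(Standby system down) [OR] = 1 − (1−0.02) × (1−0.14) = 0.157200
P(Right circuit fails) [OR] = 1 − (1−0.33) × (1−0.157200) = 0.435324
P(PTU path 2 down) [OR] = 1 − (1−0.289000) × (1−0.435324) × (1−0.07) × (1−0.04) = 0.641555
P(Aircraft hydraulic pressure lost) [OR] = 1 − (1−0.000033) × (1−0.133790) × (1−0.641555) = 0.689522
Rounded to 4 decimal places: P(Aircraft hydraulic pressure lost) ≈ 0.6895.

0.6895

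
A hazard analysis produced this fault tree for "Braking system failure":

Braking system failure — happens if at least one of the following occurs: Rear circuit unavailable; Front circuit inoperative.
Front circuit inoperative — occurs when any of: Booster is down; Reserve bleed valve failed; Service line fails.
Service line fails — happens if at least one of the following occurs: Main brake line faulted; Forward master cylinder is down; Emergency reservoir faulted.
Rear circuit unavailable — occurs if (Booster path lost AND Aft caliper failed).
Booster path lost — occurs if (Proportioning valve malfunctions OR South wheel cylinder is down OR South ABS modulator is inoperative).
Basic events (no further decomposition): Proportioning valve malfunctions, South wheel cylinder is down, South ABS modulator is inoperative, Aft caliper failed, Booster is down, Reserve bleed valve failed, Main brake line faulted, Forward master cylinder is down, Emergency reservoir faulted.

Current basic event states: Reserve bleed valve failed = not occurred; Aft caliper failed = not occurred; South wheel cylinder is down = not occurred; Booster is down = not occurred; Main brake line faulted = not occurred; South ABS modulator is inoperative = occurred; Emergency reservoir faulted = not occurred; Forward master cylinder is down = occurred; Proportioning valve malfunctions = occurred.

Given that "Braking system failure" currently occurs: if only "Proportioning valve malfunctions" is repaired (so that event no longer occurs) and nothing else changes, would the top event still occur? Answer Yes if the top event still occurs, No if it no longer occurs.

Yes

Counterfactual: set "Proportioning valve malfunctions" to not occurred.
Booster path lost [OR]: Proportioning valve malfunctions=not, South wheel cylinder is down=not, South ABS modulator is inoperative=occurs → at least one input occurs → occurs.
Rear circuit unavailable [AND]: Booster path lost=occurs, Aft caliper failed=not → not all inputs occur → does not occur.
Service line fails [OR]: Main brake line faulted=not, Forward master cylinder is down=occurs, Emergency reservoir faulted=not → at least one input occurs → occurs.
Front circuit inoperative [OR]: Booster is down=not, Reserve bleed valve failed=not, Service line fails=occurs → at least one input occurs → occurs.
Braking system failure [OR]: Rear circuit unavailable=not, Front circuit inoperative=occurs → at least one input occurs → occurs.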